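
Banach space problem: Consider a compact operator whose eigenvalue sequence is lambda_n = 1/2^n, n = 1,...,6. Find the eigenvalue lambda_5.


The eigenvalue formula gives lambda_5 = 1/2^5
= 1/32
= 0.0312

0.0312


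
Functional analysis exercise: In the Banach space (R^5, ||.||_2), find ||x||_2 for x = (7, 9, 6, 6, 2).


The l^2 norm = (sum |x_i|^2)^(1/2)
Sum of 2th powers = 49 + 81 + 36 + 36 + 4 = 206
||x||_2 = (206)^(1/2) = 14.3527

14.3527


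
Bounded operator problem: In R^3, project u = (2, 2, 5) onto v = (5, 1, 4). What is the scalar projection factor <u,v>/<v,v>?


Computing <u,v> = 2*5 + 2*1 + 5*4 = 32
Computing <v,v> = 5^2 + 1^2 + 4^2 = 42
Projection coefficient = 32/42 = 0.7619

0.7619


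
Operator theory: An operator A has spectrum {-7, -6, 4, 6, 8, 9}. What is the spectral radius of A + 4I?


Spectrum of A + 4I = {-3, -2, 8, 10, 12, 13}
Spectral radius = max |lambda| over the shifted spectrum
= max(3, 2, 8, 10, 12, 13) = 13

13


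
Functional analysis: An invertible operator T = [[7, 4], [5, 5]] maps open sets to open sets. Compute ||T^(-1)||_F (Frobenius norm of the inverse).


det(T) = 7*5 - 4*5 = 15
T^(-1) = (1/15) * [[5, -4], [-5, 7]] = [[0.3333, -0.2667], [-0.3333, 0.4667]]
||T^(-1)||_F^2 = 0.3333^2 + (-0.2667)^2 + (-0.3333)^2 + 0.4667^2 = 0.5111
||T^(-1)||_F = sqrt(0.5111) = 0.7149

0.7149


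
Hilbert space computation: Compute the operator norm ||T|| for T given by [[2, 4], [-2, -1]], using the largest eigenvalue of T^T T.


A^T A = [[8, 10], [10, 17]]
trace(A^T A) = 25, det(A^T A) = 36
discriminant = 25^2 - 4*36 = 481
Largest eigenvalue of A^T A = (trace + sqrt(disc))/2 = 23.4659
||T|| = sqrt(23.4659) = 4.8442

4.8442


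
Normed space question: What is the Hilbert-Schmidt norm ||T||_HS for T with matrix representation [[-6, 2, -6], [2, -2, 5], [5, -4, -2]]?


The Hilbert-Schmidt norm is sqrt(sum of squares of all entries).
Sum of squares = (-6)^2 + 2^2 + (-6)^2 + 2^2 + (-2)^2 + 5^2 + 5^2 + (-4)^2 + (-2)^2
= 36 + 4 + 36 + 4 + 4 + 25 + 25 + 16 + 4 = 154
||T||_HS = sqrt(154) = 12.4097

12.4097


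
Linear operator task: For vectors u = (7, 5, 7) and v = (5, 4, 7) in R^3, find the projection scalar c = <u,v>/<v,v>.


Computing <u,v> = 7*5 + 5*4 + 7*7 = 104
Computing <v,v> = 5^2 + 4^2 + 7^2 = 90
Projection coefficient = 104/90 = 1.1556

1.1556


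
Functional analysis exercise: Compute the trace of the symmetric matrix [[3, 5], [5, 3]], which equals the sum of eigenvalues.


For a self-adjoint (symmetric) matrix, the eigenvalues are real.
The sum of eigenvalues equals the trace of the matrix.
trace = 3 + 3 = 6

6


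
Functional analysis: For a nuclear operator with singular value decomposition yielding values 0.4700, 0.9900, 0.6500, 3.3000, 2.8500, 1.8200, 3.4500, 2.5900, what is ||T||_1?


The nuclear norm is the sum of all singular values.
||T||_1 = 0.4700 + 0.9900 + 0.6500 + 3.3000 + 2.8500 + 1.8200 + 3.4500 + 2.5900
= 16.1200

16.1200


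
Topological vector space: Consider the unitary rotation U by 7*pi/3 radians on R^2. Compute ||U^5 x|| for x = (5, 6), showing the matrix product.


U is a rotation by theta = 7*pi/3
U^5 = rotation by 5*theta = 35*pi/3 = 5*pi/3 (mod 2*pi)
cos(5*pi/3) = 0.5000, sin(5*pi/3) = -0.8660
U^5 x = (0.5000 * 5 - -0.8660 * 6, -0.8660 * 5 + 0.5000 * 6)
= (7.6962, -1.3301)
||U^5 x|| = sqrt(7.6962^2 + (-1.3301)^2) = sqrt(61.0000) = 7.8102

7.8102


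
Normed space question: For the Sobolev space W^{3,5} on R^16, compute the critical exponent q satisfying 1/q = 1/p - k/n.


Using the Sobolev embedding formula: 1/q = 1/p - k/n
1/q = 1/5 - 3/16 = 1/80
q = 1/(1/80) = 80

80.0000


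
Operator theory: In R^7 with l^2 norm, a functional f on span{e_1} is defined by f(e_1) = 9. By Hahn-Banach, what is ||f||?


The norm of f is given by ||f|| = sup_{||x||=1} |f(x)|.
On span{e_1}, ||e_1|| = 1, so ||f|| = |f(e_1)| / ||e_1||
= |9| / 1 = 9.0000

9.0000


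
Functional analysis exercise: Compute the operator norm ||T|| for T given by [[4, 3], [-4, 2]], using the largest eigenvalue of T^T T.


A^T A = [[32, 4], [4, 13]]
trace(A^T A) = 45, det(A^T A) = 400
discriminant = 45^2 - 4*400 = 425
Largest eigenvalue of A^T A = (trace + sqrt(disc))/2 = 32.8078
||T|| = sqrt(32.8078) = 5.7278

5.7278


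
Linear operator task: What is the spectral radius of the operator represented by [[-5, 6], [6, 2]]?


For a 2x2 matrix, eigenvalues satisfy lambda^2 - (trace)*lambda + det = 0
trace = -5 + 2 = -3
det = -5*2 - 6*6 = -46
discriminant = (-3)^2 - 4*(-46) = 193
spectral radius = max |eigenvalue| = 8.4462

8.4462


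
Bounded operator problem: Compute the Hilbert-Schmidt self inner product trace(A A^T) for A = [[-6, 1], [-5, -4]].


trace(A * A^T) = sum of squares of all entries
= (-6)^2 + 1^2 + (-5)^2 + (-4)^2
= 36 + 1 + 25 + 16
= 78

78


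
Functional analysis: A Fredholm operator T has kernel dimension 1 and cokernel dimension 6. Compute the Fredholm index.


The Fredholm index is defined as ind(T) = dim(ker T) - dim(coker T)
= 1 - 6
= -5

-5


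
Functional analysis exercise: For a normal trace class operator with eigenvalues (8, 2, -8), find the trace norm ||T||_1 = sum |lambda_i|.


For a normal operator, singular values equal |eigenvalues|.
Trace norm = sum |lambda_i| = 8 + 2 + 8
= 18

18


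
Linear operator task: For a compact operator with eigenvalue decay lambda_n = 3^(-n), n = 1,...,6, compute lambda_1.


The eigenvalue formula gives lambda_1 = 1/3^1
= 1/3
= 0.3333

0.3333


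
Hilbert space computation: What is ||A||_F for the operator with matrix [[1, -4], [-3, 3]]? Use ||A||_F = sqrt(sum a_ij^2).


||A||_F^2 = sum a_ij^2
= 1^2 + (-4)^2 + (-3)^2 + 3^2
= 1 + 16 + 9 + 9 = 35
||A||_F = sqrt(35) = 5.9161

5.9161


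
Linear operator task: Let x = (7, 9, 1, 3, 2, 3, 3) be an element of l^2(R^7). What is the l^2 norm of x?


The l^2 norm = (sum |x_i|^2)^(1/2)
Sum of 2th powers = 49 + 81 + 1 + 9 + 4 + 9 + 9 = 162
||x||_2 = (162)^(1/2) = 12.7279

12.7279


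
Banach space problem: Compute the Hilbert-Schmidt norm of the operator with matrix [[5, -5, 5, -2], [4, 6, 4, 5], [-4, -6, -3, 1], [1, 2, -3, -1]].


The Hilbert-Schmidt norm is sqrt(sum of squares of all entries).
Sum of squares = 5^2 + (-5)^2 + 5^2 + (-2)^2 + 4^2 + 6^2 + 4^2 + 5^2 + (-4)^2 + (-6)^2 + (-3)^2 + 1^2 + 1^2 + 2^2 + (-3)^2 + (-1)^2
= 25 + 25 + 25 + 4 + 16 + 36 + 16 + 25 + 16 + 36 + 9 + 1 + 1 + 4 + 9 + 1 = 249
||T||_HS = sqrt(249) = 15.7797

15.7797


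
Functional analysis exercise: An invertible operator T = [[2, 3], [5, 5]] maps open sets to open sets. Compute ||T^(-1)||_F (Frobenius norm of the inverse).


det(T) = 2*5 - 3*5 = -5
T^(-1) = (1/-5) * [[5, -3], [-5, 2]] = [[-1.0000, 0.6000], [1.0000, -0.4000]]
||T^(-1)||_F^2 = (-1.0000)^2 + 0.6000^2 + 1.0000^2 + (-0.4000)^2 = 2.5200
||T^(-1)||_F = sqrt(2.5200) = 1.5875

1.5875


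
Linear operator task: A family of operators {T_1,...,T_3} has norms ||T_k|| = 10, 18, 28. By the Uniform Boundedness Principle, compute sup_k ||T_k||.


By the Uniform Boundedness Principle, the supremum of norms is finite.
sup_k ||T_k|| = max(10, 18, 28) = 28

28


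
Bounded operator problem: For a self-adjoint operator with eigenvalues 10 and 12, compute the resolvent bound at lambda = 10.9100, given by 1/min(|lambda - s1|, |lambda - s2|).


dist(10.9100, {10, 12}) = min(|10.9100 - 10|, |10.9100 - 12|)
= min(0.9100, 1.0900) = 0.9100
Resolvent bound = 1/0.9100 = 1.0989

1.0989


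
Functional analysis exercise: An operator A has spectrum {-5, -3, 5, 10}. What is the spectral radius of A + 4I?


Spectrum of A + 4I = {-1, 1, 9, 14}
Spectral radius = max |lambda| over the shifted spectrum
= max(1, 1, 9, 14) = 14

14


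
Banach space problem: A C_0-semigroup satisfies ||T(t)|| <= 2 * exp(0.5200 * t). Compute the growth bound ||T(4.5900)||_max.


||T(4.5900)|| <= 2 * exp(0.5200 * 4.5900)
= 2 * exp(2.3868)
= 2 * 10.8786
= 21.7573

21.7573


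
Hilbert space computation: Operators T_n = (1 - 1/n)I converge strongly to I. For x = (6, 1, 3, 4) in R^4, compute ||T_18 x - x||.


T_18 x - x = (1 - 1/18)x - x = -x/18
||x|| = sqrt(62) = 7.8740
||T_18 x - x|| = ||x||/18 = 7.8740/18 = 0.4374

0.4374


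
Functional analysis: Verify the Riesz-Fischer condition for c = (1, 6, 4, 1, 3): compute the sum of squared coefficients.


sum |c_n|^2 = 1^2 + 6^2 + 4^2 + 1^2 + 3^2
= 1 + 36 + 16 + 1 + 9
= 63

63


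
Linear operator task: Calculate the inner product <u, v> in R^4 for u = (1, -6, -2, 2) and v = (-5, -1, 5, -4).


Computing the standard inner product <u, v> = sum u_i * v_i
= 1*-5 + -6*-1 + -2*5 + 2*-4
= -5 + 6 + -10 + -8
= -17

-17


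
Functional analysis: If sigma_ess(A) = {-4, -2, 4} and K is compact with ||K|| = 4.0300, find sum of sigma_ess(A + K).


By Weyl's theorem, the essential spectrum is invariant under compact perturbations.
sigma_ess(A + K) = sigma_ess(A) = {-4, -2, 4}
Sum = -4 + -2 + 4 = -2

-2


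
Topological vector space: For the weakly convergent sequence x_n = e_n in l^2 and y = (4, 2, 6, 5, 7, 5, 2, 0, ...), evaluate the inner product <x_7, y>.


x_7 = e_7 is the standard basis vector with 1 in position 7.
<x_7, y> = y_7 = 2
As n -> infinity, <x_n, y> -> 0, confirming weak convergence of (x_n) to 0.

2


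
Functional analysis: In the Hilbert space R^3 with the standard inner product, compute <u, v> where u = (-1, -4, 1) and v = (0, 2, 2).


Computing the standard inner product <u, v> = sum u_i * v_i
= -1*0 + -4*2 + 1*2
= 0 + -8 + 2
= -6

-6


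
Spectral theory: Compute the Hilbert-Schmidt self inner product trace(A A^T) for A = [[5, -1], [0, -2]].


trace(A * A^T) = sum of squares of all entries
= 5^2 + (-1)^2 + 0^2 + (-2)^2
= 25 + 1 + 0 + 4
= 30

30


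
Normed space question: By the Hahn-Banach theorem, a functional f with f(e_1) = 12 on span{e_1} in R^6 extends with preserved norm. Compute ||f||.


The norm of f is given by ||f|| = sup_{||x||=1} |f(x)|.
On span{e_1}, ||e_1|| = 1, so ||f|| = |f(e_1)| / ||e_1||
= |12| / 1 = 12.0000

12.0000


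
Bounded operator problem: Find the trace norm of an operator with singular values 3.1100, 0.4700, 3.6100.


The nuclear norm is the sum of all singular values.
||T||_1 = 3.1100 + 0.4700 + 3.6100
= 7.1900

7.1900


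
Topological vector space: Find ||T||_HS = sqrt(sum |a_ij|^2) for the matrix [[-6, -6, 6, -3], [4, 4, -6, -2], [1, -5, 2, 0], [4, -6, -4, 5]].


The Hilbert-Schmidt norm is sqrt(sum of squares of all entries).
Sum of squares = (-6)^2 + (-6)^2 + 6^2 + (-3)^2 + 4^2 + 4^2 + (-6)^2 + (-2)^2 + 1^2 + (-5)^2 + 2^2 + 0^2 + 4^2 + (-6)^2 + (-4)^2 + 5^2
= 36 + 36 + 36 + 9 + 16 + 16 + 36 + 4 + 1 + 25 + 4 + 0 + 16 + 36 + 16 + 25 = 312
||T||_HS = sqrt(312) = 17.6635

17.6635


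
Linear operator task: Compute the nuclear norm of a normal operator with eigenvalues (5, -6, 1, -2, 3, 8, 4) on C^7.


For a normal operator, singular values equal |eigenvalues|.
Trace norm = sum |lambda_i| = 5 + 6 + 1 + 2 + 3 + 8 + 4
= 29

29


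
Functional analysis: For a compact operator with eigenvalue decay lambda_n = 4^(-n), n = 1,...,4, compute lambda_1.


The eigenvalue formula gives lambda_1 = 1/4^1
= 1/4
= 0.2500

0.2500


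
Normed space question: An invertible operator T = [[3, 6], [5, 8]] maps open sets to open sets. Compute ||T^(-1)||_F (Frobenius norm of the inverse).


det(T) = 3*8 - 6*5 = -6
T^(-1) = (1/-6) * [[8, -6], [-5, 3]] = [[-1.3333, 1.0000], [0.8333, -0.5000]]
||T^(-1)||_F^2 = (-1.3333)^2 + 1.0000^2 + 0.8333^2 + (-0.5000)^2 = 3.7222
||T^(-1)||_F = sqrt(3.7222) = 1.9293

1.9293


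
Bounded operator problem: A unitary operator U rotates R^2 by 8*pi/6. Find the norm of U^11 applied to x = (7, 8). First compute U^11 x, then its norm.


U is a rotation by theta = 8*pi/6
U^11 = rotation by 11*theta = 88*pi/6 = 4*pi/6 (mod 2*pi)
cos(4*pi/6) = -0.5000, sin(4*pi/6) = 0.8660
U^11 x = (-0.5000 * 7 - 0.8660 * 8, 0.8660 * 7 + -0.5000 * 8)
= (-10.4282, 2.0622)
||U^11 x|| = sqrt((-10.4282)^2 + 2.0622^2) = sqrt(113.0000) = 10.6301

10.6301


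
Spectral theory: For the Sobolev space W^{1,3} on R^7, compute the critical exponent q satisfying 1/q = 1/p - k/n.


Using the Sobolev embedding formula: 1/q = 1/p - k/n
1/q = 1/3 - 1/7 = 4/21
q = 1/(4/21) = 21/4 = 5.2500

5.2500


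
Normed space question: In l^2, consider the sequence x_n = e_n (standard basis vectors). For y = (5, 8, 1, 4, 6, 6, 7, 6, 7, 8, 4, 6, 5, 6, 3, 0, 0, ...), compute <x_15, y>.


x_15 = e_15 is the standard basis vector with 1 in position 15.
<x_15, y> = y_15 = 3
As n -> infinity, <x_n, y> -> 0, confirming weak convergence of (x_n) to 0.

3


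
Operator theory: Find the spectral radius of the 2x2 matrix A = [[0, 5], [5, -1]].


For a 2x2 matrix, eigenvalues satisfy lambda^2 - (trace)*lambda + det = 0
trace = 0 + -1 = -1
det = 0*-1 - 5*5 = -25
discriminant = (-1)^2 - 4*(-25) = 101
spectral radius = max |eigenvalue| = 5.5249

5.5249


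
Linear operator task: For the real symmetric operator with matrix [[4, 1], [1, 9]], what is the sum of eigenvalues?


For a self-adjoint (symmetric) matrix, the eigenvalues are real.
The sum of eigenvalues equals the trace of the matrix.
trace = 4 + 9 = 13

13


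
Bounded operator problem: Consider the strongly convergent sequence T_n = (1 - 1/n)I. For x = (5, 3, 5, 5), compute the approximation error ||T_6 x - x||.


T_6 x - x = (1 - 1/6)x - x = -x/6
||x|| = sqrt(84) = 9.1652
||T_6 x - x|| = ||x||/6 = 9.1652/6 = 1.5275

1.5275


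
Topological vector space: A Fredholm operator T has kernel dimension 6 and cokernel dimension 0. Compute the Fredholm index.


The Fredholm index is defined as ind(T) = dim(ker T) - dim(coker T)
= 6 - 0
= 6

6


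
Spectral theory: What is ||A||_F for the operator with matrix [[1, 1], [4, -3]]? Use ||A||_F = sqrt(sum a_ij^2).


||A||_F^2 = sum a_ij^2
= 1^2 + 1^2 + 4^2 + (-3)^2
= 1 + 1 + 16 + 9 = 27
||A||_F = sqrt(27) = 5.1962

5.1962


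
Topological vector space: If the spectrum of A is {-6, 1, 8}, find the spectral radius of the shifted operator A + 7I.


Spectrum of A + 7I = {1, 8, 15}
Spectral radius = max |lambda| over the shifted spectrum
= max(1, 8, 15) = 15

15


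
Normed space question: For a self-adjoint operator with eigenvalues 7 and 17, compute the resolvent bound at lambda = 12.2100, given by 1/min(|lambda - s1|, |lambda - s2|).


dist(12.2100, {7, 17}) = min(|12.2100 - 7|, |12.2100 - 17|)
= min(5.2100, 4.7900) = 4.7900
Resolvent bound = 1/4.7900 = 0.2088

0.2088


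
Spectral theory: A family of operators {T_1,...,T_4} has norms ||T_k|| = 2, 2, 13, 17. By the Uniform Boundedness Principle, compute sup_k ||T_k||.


By the Uniform Boundedness Principle, the supremum of norms is finite.
sup_k ||T_k|| = max(2, 2, 13, 17) = 17

17


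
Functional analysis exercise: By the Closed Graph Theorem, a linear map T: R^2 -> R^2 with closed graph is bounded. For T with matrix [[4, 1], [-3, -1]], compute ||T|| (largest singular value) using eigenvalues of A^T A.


A^T A = [[25, 7], [7, 2]]
trace(A^T A) = 27, det(A^T A) = 1
discriminant = 27^2 - 4*1 = 725
Largest eigenvalue of A^T A = (trace + sqrt(disc))/2 = 26.9629
||T|| = sqrt(26.9629) = 5.1926

5.1926


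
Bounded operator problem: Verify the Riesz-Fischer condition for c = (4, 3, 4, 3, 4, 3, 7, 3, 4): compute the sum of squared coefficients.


sum |c_n|^2 = 4^2 + 3^2 + 4^2 + 3^2 + 4^2 + 3^2 + 7^2 + 3^2 + 4^2
= 16 + 9 + 16 + 9 + 16 + 9 + 49 + 9 + 16
= 149

149


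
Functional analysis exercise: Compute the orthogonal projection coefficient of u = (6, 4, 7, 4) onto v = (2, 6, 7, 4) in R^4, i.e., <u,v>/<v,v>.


Computing <u,v> = 6*2 + 4*6 + 7*7 + 4*4 = 101
Computing <v,v> = 2^2 + 6^2 + 7^2 + 4^2 = 105
Projection coefficient = 101/105 = 0.9619

0.9619


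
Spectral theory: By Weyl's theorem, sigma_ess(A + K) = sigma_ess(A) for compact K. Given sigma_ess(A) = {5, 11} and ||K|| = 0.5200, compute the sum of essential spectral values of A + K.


By Weyl's theorem, the essential spectrum is invariant under compact perturbations.
sigma_ess(A + K) = sigma_ess(A) = {5, 11}
Sum = 5 + 11 = 16

16


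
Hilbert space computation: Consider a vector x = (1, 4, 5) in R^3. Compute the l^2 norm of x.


The l^2 norm = (sum |x_i|^2)^(1/2)
Sum of 2th powers = 1 + 16 + 25 = 42
||x||_2 = (42)^(1/2) = 6.4807

6.4807


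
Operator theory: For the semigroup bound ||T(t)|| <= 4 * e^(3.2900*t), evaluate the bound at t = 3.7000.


||T(3.7000)|| <= 4 * exp(3.2900 * 3.7000)
= 4 * exp(12.1730)
= 4 * 193493.6550
= 773974.6198

773974.6198


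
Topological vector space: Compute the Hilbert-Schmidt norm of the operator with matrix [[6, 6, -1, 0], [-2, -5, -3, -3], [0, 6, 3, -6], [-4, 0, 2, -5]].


The Hilbert-Schmidt norm is sqrt(sum of squares of all entries).
Sum of squares = 6^2 + 6^2 + (-1)^2 + 0^2 + (-2)^2 + (-5)^2 + (-3)^2 + (-3)^2 + 0^2 + 6^2 + 3^2 + (-6)^2 + (-4)^2 + 0^2 + 2^2 + (-5)^2
= 36 + 36 + 1 + 0 + 4 + 25 + 9 + 9 + 0 + 36 + 9 + 36 + 16 + 0 + 4 + 25 = 246
||T||_HS = sqrt(246) = 15.6844

15.6844


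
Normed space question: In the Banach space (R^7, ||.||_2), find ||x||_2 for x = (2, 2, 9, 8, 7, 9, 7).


The l^2 norm = (sum |x_i|^2)^(1/2)
Sum of 2th powers = 4 + 4 + 81 + 64 + 49 + 81 + 49 = 332
||x||_2 = (332)^(1/2) = 18.2209

18.2209


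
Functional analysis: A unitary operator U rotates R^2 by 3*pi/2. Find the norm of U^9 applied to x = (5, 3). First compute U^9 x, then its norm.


U is a rotation by theta = 3*pi/2
U^9 = rotation by 9*theta = 27*pi/2 = 3*pi/2 (mod 2*pi)
cos(3*pi/2) = 0.0000, sin(3*pi/2) = -1.0000
U^9 x = (0.0000 * 5 - -1.0000 * 3, -1.0000 * 5 + 0.0000 * 3)
= (3.0000, -5.0000)
||U^9 x|| = sqrt(3.0000^2 + (-5.0000)^2) = sqrt(34.0000) = 5.8310

5.8310


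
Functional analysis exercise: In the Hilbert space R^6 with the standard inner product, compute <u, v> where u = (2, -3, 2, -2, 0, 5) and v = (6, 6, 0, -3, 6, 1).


Computing the standard inner product <u, v> = sum u_i * v_i
= 2*6 + -3*6 + 2*0 + -2*-3 + 0*6 + 5*1
= 12 + -18 + 0 + 6 + 0 + 5
= 5

5


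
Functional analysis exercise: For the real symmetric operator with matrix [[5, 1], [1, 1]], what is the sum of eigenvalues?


For a self-adjoint (symmetric) matrix, the eigenvalues are real.
The sum of eigenvalues equals the trace of the matrix.
trace = 5 + 1 = 6

6


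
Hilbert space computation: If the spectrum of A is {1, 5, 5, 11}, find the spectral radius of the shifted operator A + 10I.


Spectrum of A + 10I = {11, 15, 15, 21}
Spectral radius = max |lambda| over the shifted spectrum
= max(11, 15, 15, 21) = 21

21


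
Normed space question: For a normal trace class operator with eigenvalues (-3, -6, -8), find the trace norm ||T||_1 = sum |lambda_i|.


For a normal operator, singular values equal |eigenvalues|.
Trace norm = sum |lambda_i| = 3 + 6 + 8
= 17

17


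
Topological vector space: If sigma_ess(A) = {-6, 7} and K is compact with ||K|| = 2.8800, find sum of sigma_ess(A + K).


By Weyl's theorem, the essential spectrum is invariant under compact perturbations.
sigma_ess(A + K) = sigma_ess(A) = {-6, 7}
Sum = -6 + 7 = 1

1


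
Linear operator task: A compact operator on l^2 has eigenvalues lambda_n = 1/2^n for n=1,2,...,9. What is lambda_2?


The eigenvalue formula gives lambda_2 = 1/2^2
= 1/4
= 0.2500

0.2500


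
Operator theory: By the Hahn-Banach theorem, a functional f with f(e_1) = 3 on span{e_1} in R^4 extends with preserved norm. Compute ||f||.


The norm of f is given by ||f|| = sup_{||x||=1} |f(x)|.
On span{e_1}, ||e_1|| = 1, so ||f|| = |f(e_1)| / ||e_1||
= |3| / 1 = 3.0000

3.0000


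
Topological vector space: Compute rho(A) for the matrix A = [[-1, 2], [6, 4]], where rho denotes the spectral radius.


For a 2x2 matrix, eigenvalues satisfy lambda^2 - (trace)*lambda + det = 0
trace = -1 + 4 = 3
det = -1*4 - 2*6 = -16
discriminant = 3^2 - 4*(-16) = 73
spectral radius = max |eigenvalue| = 5.7720

5.7720


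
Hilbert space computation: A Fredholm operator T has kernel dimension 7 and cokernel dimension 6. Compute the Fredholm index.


The Fredholm index is defined as ind(T) = dim(ker T) - dim(coker T)
= 7 - 6
= 1

1


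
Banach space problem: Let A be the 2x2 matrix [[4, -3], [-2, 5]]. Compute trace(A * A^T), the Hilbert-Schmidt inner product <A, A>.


trace(A * A^T) = sum of squares of all entries
= 4^2 + (-3)^2 + (-2)^2 + 5^2
= 16 + 9 + 4 + 25
= 54

54


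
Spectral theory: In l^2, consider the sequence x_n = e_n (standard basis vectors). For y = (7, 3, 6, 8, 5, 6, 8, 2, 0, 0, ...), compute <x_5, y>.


x_5 = e_5 is the standard basis vector with 1 in position 5.
<x_5, y> = y_5 = 5
As n -> infinity, <x_n, y> -> 0, confirming weak convergence of (x_n) to 0.

5


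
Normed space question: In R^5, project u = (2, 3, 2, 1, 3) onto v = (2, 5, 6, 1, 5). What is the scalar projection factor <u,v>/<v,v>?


Computing <u,v> = 2*2 + 3*5 + 2*6 + 1*1 + 3*5 = 47
Computing <v,v> = 2^2 + 5^2 + 6^2 + 1^2 + 5^2 = 91
Projection coefficient = 47/91 = 0.5165

0.5165


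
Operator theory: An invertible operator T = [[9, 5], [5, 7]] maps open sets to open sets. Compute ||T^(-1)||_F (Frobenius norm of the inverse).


det(T) = 9*7 - 5*5 = 38
T^(-1) = (1/38) * [[7, -5], [-5, 9]] = [[0.1842, -0.1316], [-0.1316, 0.2368]]
||T^(-1)||_F^2 = 0.1842^2 + (-0.1316)^2 + (-0.1316)^2 + 0.2368^2 = 0.1247
||T^(-1)||_F = sqrt(0.1247) = 0.3531

0.3531


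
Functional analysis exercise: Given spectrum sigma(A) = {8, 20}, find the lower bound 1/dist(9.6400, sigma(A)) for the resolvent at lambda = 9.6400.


dist(9.6400, {8, 20}) = min(|9.6400 - 8|, |9.6400 - 20|)
= min(1.6400, 10.3600) = 1.6400
Resolvent bound = 1/1.6400 = 0.6098

0.6098


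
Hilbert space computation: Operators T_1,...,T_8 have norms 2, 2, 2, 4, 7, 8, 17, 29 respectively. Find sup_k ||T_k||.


By the Uniform Boundedness Principle, the supremum of norms is finite.
sup_k ||T_k|| = max(2, 2, 2, 4, 7, 8, 17, 29) = 29

29


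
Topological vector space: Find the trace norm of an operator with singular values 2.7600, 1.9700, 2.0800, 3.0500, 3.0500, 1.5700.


The nuclear norm is the sum of all singular values.
||T||_1 = 2.7600 + 1.9700 + 2.0800 + 3.0500 + 3.0500 + 1.5700
= 14.4800

14.4800


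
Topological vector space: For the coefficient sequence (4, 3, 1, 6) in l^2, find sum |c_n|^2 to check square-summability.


sum |c_n|^2 = 4^2 + 3^2 + 1^2 + 6^2
= 16 + 9 + 1 + 36
= 62

62


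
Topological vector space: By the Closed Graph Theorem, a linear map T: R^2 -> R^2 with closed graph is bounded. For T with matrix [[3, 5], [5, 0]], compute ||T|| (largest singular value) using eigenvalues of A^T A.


A^T A = [[34, 15], [15, 25]]
trace(A^T A) = 59, det(A^T A) = 625
discriminant = 59^2 - 4*625 = 981
Largest eigenvalue of A^T A = (trace + sqrt(disc))/2 = 45.1605
||T|| = sqrt(45.1605) = 6.7202

6.7202


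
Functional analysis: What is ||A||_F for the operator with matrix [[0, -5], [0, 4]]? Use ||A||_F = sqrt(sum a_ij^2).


||A||_F^2 = sum a_ij^2
= 0^2 + (-5)^2 + 0^2 + 4^2
= 0 + 25 + 0 + 16 = 41
||A||_F = sqrt(41) = 6.4031

6.4031


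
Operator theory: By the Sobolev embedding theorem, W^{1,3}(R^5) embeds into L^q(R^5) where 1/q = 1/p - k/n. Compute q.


Using the Sobolev embedding formula: 1/q = 1/p - k/n
1/q = 1/3 - 1/5 = 2/15
q = 1/(2/15) = 15/2 = 7.5000

7.5000


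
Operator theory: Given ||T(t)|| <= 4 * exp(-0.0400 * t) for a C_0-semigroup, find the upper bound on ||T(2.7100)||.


||T(2.7100)|| <= 4 * exp(-0.0400 * 2.7100)
= 4 * exp(-0.1084)
= 4 * 0.8973
= 3.5891

3.5891


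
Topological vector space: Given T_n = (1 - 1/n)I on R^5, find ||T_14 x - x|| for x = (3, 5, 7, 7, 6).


T_14 x - x = (1 - 1/14)x - x = -x/14
||x|| = sqrt(168) = 12.9615
||T_14 x - x|| = ||x||/14 = 12.9615/14 = 0.9258

0.9258


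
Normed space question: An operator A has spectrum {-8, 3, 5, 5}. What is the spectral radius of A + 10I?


Spectrum of A + 10I = {2, 13, 15, 15}
Spectral radius = max |lambda| over the shifted spectrum
= max(2, 13, 15, 15) = 15

15


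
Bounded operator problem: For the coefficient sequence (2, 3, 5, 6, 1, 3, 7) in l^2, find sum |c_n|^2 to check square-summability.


sum |c_n|^2 = 2^2 + 3^2 + 5^2 + 6^2 + 1^2 + 3^2 + 7^2
= 4 + 9 + 25 + 36 + 1 + 9 + 49
= 133

133


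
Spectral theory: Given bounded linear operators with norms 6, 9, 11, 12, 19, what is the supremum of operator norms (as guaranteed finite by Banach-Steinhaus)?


By the Uniform Boundedness Principle, the supremum of norms is finite.
sup_k ||T_k|| = max(6, 9, 11, 12, 19) = 19

19


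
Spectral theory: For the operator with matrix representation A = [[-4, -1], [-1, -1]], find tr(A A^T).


trace(A * A^T) = sum of squares of all entries
= (-4)^2 + (-1)^2 + (-1)^2 + (-1)^2
= 16 + 1 + 1 + 1
= 19

19


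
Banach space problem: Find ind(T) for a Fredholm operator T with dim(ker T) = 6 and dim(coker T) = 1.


The Fredholm index is defined as ind(T) = dim(ker T) - dim(coker T)
= 6 - 1
= 5

5


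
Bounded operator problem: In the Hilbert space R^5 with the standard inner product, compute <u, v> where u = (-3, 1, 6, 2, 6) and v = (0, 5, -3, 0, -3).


Computing the standard inner product <u, v> = sum u_i * v_i
= -3*0 + 1*5 + 6*-3 + 2*0 + 6*-3
= 0 + 5 + -18 + 0 + -18
= -31

-31


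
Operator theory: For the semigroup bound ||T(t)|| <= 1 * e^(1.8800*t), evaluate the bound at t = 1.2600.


||T(1.2600)|| <= 1 * exp(1.8800 * 1.2600)
= 1 * exp(2.3688)
= 1 * 10.6846
= 10.6846

10.6846


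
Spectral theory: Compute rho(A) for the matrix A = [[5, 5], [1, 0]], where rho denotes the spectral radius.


For a 2x2 matrix, eigenvalues satisfy lambda^2 - (trace)*lambda + det = 0
trace = 5 + 0 = 5
det = 5*0 - 5*1 = -5
discriminant = 5^2 - 4*(-5) = 45
spectral radius = max |eigenvalue| = 5.8541

5.8541


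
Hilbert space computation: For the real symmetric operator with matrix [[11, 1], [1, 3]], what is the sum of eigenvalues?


For a self-adjoint (symmetric) matrix, the eigenvalues are real.
The sum of eigenvalues equals the trace of the matrix.
trace = 11 + 3 = 14

14


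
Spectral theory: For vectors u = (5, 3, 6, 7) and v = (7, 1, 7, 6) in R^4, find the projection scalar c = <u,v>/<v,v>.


Computing <u,v> = 5*7 + 3*1 + 6*7 + 7*6 = 122
Computing <v,v> = 7^2 + 1^2 + 7^2 + 6^2 = 135
Projection coefficient = 122/135 = 0.9037

0.9037


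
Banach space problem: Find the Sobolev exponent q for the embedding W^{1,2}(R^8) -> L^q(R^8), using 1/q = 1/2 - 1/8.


Using the Sobolev embedding formula: 1/q = 1/p - k/n
1/q = 1/2 - 1/8 = 3/8
q = 1/(3/8) = 8/3 = 2.6667

2.6667


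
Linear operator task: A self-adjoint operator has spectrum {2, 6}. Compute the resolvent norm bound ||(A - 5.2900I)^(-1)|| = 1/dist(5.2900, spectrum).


dist(5.2900, {2, 6}) = min(|5.2900 - 2|, |5.2900 - 6|)
= min(3.2900, 0.7100) = 0.7100
Resolvent bound = 1/0.7100 = 1.4085

1.4085


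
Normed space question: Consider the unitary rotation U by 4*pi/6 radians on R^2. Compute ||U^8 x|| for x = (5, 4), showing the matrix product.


U is a rotation by theta = 4*pi/6
U^8 = rotation by 8*theta = 32*pi/6 = 8*pi/6 (mod 2*pi)
cos(8*pi/6) = -0.5000, sin(8*pi/6) = -0.8660
U^8 x = (-0.5000 * 5 - -0.8660 * 4, -0.8660 * 5 + -0.5000 * 4)
= (0.9641, -6.3301)
||U^8 x|| = sqrt(0.9641^2 + (-6.3301)^2) = sqrt(41.0000) = 6.4031

6.4031


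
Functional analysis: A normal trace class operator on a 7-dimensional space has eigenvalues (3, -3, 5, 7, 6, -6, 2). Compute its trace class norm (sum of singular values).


For a normal operator, singular values equal |eigenvalues|.
Trace norm = sum |lambda_i| = 3 + 3 + 5 + 7 + 6 + 6 + 2
= 32

32


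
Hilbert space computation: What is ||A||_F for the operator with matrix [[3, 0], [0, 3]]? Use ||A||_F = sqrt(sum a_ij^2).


||A||_F^2 = sum a_ij^2
= 3^2 + 0^2 + 0^2 + 3^2
= 9 + 0 + 0 + 9 = 18
||A||_F = sqrt(18) = 4.2426

4.2426


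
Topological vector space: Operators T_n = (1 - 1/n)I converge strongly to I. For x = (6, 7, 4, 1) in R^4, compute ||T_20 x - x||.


T_20 x - x = (1 - 1/20)x - x = -x/20
||x|| = sqrt(102) = 10.0995
||T_20 x - x|| = ||x||/20 = 10.0995/20 = 0.5050

0.5050


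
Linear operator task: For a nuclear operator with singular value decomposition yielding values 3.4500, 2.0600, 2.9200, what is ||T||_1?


The nuclear norm is the sum of all singular values.
||T||_1 = 3.4500 + 2.0600 + 2.9200
= 8.4300

8.4300


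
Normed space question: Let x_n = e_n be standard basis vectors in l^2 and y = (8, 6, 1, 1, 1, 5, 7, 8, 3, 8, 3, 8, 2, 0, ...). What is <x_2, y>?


x_2 = e_2 is the standard basis vector with 1 in position 2.
<x_2, y> = y_2 = 6
As n -> infinity, <x_n, y> -> 0, confirming weak convergence of (x_n) to 0.

6


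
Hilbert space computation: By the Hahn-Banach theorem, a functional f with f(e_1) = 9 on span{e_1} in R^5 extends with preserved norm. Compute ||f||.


The norm of f is given by ||f|| = sup_{||x||=1} |f(x)|.
On span{e_1}, ||e_1|| = 1, so ||f|| = |f(e_1)| / ||e_1||
= |9| / 1 = 9.0000

9.0000


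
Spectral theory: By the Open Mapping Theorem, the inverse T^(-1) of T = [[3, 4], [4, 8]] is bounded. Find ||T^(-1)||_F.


det(T) = 3*8 - 4*4 = 8
T^(-1) = (1/8) * [[8, -4], [-4, 3]] = [[1.0000, -0.5000], [-0.5000, 0.3750]]
||T^(-1)||_F^2 = 1.0000^2 + (-0.5000)^2 + (-0.5000)^2 + 0.3750^2 = 1.6406
||T^(-1)||_F = sqrt(1.6406) = 1.2809

1.2809


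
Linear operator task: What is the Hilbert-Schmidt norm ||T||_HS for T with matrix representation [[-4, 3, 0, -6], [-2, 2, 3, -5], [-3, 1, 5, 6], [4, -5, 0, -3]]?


The Hilbert-Schmidt norm is sqrt(sum of squares of all entries).
Sum of squares = (-4)^2 + 3^2 + 0^2 + (-6)^2 + (-2)^2 + 2^2 + 3^2 + (-5)^2 + (-3)^2 + 1^2 + 5^2 + 6^2 + 4^2 + (-5)^2 + 0^2 + (-3)^2
= 16 + 9 + 0 + 36 + 4 + 4 + 9 + 25 + 9 + 1 + 25 + 36 + 16 + 25 + 0 + 9 = 224
||T||_HS = sqrt(224) = 14.9666

14.9666


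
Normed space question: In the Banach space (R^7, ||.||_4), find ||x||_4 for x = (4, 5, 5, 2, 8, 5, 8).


The l^4 norm = (sum |x_i|^4)^(1/4)
Sum of 4th powers = 256 + 625 + 625 + 16 + 4096 + 625 + 4096 = 10339
||x||_4 = (10339)^(1/4) = 10.0837

10.0837


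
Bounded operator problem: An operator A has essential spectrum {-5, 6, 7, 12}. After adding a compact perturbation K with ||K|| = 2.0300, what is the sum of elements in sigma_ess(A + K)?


By Weyl's theorem, the essential spectrum is invariant under compact perturbations.
sigma_ess(A + K) = sigma_ess(A) = {-5, 6, 7, 12}
Sum = -5 + 6 + 7 + 12 = 20

20


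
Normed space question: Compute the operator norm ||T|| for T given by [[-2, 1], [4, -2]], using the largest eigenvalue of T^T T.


A^T A = [[20, -10], [-10, 5]]
trace(A^T A) = 25, det(A^T A) = 0
discriminant = 25^2 - 4*0 = 625
Largest eigenvalue of A^T A = (trace + sqrt(disc))/2 = 25.0000
||T|| = sqrt(25.0000) = 5.0000

5.0000


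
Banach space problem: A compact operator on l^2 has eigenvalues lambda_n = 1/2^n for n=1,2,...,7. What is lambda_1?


The eigenvalue formula gives lambda_1 = 1/2^1
= 1/2
= 0.5000

0.5000


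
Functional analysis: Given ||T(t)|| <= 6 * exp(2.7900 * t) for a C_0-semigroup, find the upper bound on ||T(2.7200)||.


||T(2.7200)|| <= 6 * exp(2.7900 * 2.7200)
= 6 * exp(7.5888)
= 6 * 1975.9410
= 11855.6458

11855.6458


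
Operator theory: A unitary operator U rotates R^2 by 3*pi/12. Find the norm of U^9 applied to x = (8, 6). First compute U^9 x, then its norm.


U is a rotation by theta = 3*pi/12
U^9 = rotation by 9*theta = 27*pi/12 = 3*pi/12 (mod 2*pi)
cos(3*pi/12) = 0.7071, sin(3*pi/12) = 0.7071
U^9 x = (0.7071 * 8 - 0.7071 * 6, 0.7071 * 8 + 0.7071 * 6)
= (1.4142, 9.8995)
||U^9 x|| = sqrt(1.4142^2 + 9.8995^2) = sqrt(100.0000) = 10.0000

10.0000


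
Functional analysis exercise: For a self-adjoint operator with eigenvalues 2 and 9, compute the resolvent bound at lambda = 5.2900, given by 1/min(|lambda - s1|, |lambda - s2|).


dist(5.2900, {2, 9}) = min(|5.2900 - 2|, |5.2900 - 9|)
= min(3.2900, 3.7100) = 3.2900
Resolvent bound = 1/3.2900 = 0.3040

0.3040


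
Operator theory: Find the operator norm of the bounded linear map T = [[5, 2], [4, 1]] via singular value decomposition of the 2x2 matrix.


A^T A = [[41, 14], [14, 5]]
trace(A^T A) = 46, det(A^T A) = 9
discriminant = 46^2 - 4*9 = 2080
Largest eigenvalue of A^T A = (trace + sqrt(disc))/2 = 45.8035
||T|| = sqrt(45.8035) = 6.7678

6.7678


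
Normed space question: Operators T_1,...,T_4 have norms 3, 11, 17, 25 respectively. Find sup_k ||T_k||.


By the Uniform Boundedness Principle, the supremum of norms is finite.
sup_k ||T_k|| = max(3, 11, 17, 25) = 25

25


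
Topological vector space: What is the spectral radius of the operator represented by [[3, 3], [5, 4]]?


For a 2x2 matrix, eigenvalues satisfy lambda^2 - (trace)*lambda + det = 0
trace = 3 + 4 = 7
det = 3*4 - 3*5 = -3
discriminant = 7^2 - 4*(-3) = 61
spectral radius = max |eigenvalue| = 7.4051

7.4051


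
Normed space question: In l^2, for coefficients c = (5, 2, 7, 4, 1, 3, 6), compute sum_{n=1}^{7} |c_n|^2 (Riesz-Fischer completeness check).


sum |c_n|^2 = 5^2 + 2^2 + 7^2 + 4^2 + 1^2 + 3^2 + 6^2
= 25 + 4 + 49 + 16 + 1 + 9 + 36
= 140

140


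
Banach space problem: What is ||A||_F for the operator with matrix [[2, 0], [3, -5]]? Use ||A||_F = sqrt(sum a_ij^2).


||A||_F^2 = sum a_ij^2
= 2^2 + 0^2 + 3^2 + (-5)^2
= 4 + 0 + 9 + 25 = 38
||A||_F = sqrt(38) = 6.1644

6.1644


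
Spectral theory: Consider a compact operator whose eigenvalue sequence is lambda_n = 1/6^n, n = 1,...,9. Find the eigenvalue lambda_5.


The eigenvalue formula gives lambda_5 = 1/6^5
= 1/7776
= 1.2860e-04

1.2860e-04


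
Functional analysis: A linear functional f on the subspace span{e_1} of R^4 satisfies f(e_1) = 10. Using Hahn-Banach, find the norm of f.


The norm of f is given by ||f|| = sup_{||x||=1} |f(x)|.
On span{e_1}, ||e_1|| = 1, so ||f|| = |f(e_1)| / ||e_1||
= |10| / 1 = 10.0000

10.0000


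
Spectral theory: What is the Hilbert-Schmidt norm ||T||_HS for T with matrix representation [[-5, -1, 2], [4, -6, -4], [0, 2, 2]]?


The Hilbert-Schmidt norm is sqrt(sum of squares of all entries).
Sum of squares = (-5)^2 + (-1)^2 + 2^2 + 4^2 + (-6)^2 + (-4)^2 + 0^2 + 2^2 + 2^2
= 25 + 1 + 4 + 16 + 36 + 16 + 0 + 4 + 4 = 106
||T||_HS = sqrt(106) = 10.2956

10.2956


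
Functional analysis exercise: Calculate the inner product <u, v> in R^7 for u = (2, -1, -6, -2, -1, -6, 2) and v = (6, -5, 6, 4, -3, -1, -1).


Computing the standard inner product <u, v> = sum u_i * v_i
= 2*6 + -1*-5 + -6*6 + -2*4 + -1*-3 + -6*-1 + 2*-1
= 12 + 5 + -36 + -8 + 3 + 6 + -2
= -20

-20


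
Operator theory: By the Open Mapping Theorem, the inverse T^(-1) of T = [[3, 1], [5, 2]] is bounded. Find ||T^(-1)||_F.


det(T) = 3*2 - 1*5 = 1
T^(-1) = (1/1) * [[2, -1], [-5, 3]] = [[2.0000, -1.0000], [-5.0000, 3.0000]]
||T^(-1)||_F^2 = 2.0000^2 + (-1.0000)^2 + (-5.0000)^2 + 3.0000^2 = 39.0000
||T^(-1)||_F = sqrt(39.0000) = 6.2450

6.2450


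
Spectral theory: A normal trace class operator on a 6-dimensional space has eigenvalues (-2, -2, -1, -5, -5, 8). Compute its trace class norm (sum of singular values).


For a normal operator, singular values equal |eigenvalues|.
Trace norm = sum |lambda_i| = 2 + 2 + 1 + 5 + 5 + 8
= 23

23


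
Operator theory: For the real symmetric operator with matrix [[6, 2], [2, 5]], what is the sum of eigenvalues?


For a self-adjoint (symmetric) matrix, the eigenvalues are real.
The sum of eigenvalues equals the trace of the matrix.
trace = 6 + 5 = 11

11


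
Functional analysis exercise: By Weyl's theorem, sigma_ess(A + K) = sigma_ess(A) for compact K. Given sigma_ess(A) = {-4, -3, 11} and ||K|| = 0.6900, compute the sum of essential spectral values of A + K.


By Weyl's theorem, the essential spectrum is invariant under compact perturbations.
sigma_ess(A + K) = sigma_ess(A) = {-4, -3, 11}
Sum = -4 + -3 + 11 = 4

4


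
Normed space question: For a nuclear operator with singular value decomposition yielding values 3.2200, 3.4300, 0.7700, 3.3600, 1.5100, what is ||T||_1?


The nuclear norm is the sum of all singular values.
||T||_1 = 3.2200 + 3.4300 + 0.7700 + 3.3600 + 1.5100
= 12.2900

12.2900


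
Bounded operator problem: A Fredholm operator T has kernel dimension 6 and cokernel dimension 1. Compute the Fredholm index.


The Fredholm index is defined as ind(T) = dim(ker T) - dim(coker T)
= 6 - 1
= 5

5


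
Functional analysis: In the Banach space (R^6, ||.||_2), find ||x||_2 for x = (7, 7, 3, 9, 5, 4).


The l^2 norm = (sum |x_i|^2)^(1/2)
Sum of 2th powers = 49 + 49 + 9 + 81 + 25 + 16 = 229
||x||_2 = (229)^(1/2) = 15.1327

15.1327


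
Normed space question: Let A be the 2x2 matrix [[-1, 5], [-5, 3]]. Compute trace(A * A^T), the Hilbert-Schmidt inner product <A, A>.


trace(A * A^T) = sum of squares of all entries
= (-1)^2 + 5^2 + (-5)^2 + 3^2
= 1 + 25 + 25 + 9
= 60

60


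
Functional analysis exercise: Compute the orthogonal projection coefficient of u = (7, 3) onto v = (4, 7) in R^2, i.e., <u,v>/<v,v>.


Computing <u,v> = 7*4 + 3*7 = 49
Computing <v,v> = 4^2 + 7^2 = 65
Projection coefficient = 49/65 = 0.7538

0.7538


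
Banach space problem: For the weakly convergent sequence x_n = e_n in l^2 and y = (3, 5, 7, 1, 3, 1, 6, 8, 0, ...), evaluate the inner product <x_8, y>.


x_8 = e_8 is the standard basis vector with 1 in position 8.
<x_8, y> = y_8 = 8
As n -> infinity, <x_n, y> -> 0, confirming weak convergence of (x_n) to 0.

8


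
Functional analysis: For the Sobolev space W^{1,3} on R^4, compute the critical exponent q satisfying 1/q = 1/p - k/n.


Using the Sobolev embedding formula: 1/q = 1/p - k/n
1/q = 1/3 - 1/4 = 1/12
q = 1/(1/12) = 12

12.0000


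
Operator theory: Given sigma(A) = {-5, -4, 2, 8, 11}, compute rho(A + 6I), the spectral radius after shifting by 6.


Spectrum of A + 6I = {1, 2, 8, 14, 17}
Spectral radius = max |lambda| over the shifted spectrum
= max(1, 2, 8, 14, 17) = 17

17


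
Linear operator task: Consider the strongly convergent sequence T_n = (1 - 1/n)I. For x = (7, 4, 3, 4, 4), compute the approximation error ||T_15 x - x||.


T_15 x - x = (1 - 1/15)x - x = -x/15
||x|| = sqrt(106) = 10.2956
||T_15 x - x|| = ||x||/15 = 10.2956/15 = 0.6864

0.6864


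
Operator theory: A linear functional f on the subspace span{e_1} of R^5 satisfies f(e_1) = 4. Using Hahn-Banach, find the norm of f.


The norm of f is given by ||f|| = sup_{||x||=1} |f(x)|.
On span{e_1}, ||e_1|| = 1, so ||f|| = |f(e_1)| / ||e_1||
= |4| / 1 = 4.0000

4.0000


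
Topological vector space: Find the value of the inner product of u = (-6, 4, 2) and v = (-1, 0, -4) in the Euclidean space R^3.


Computing the standard inner product <u, v> = sum u_i * v_i
= -6*-1 + 4*0 + 2*-4
= 6 + 0 + -8
= -2

-2


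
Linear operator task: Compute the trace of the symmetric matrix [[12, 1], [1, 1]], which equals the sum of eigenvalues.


For a self-adjoint (symmetric) matrix, the eigenvalues are real.
The sum of eigenvalues equals the trace of the matrix.
trace = 12 + 1 = 13

13


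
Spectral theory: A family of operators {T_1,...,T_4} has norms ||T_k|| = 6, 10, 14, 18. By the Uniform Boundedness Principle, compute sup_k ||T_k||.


By the Uniform Boundedness Principle, the supremum of norms is finite.
sup_k ||T_k|| = max(6, 10, 14, 18) = 18

18


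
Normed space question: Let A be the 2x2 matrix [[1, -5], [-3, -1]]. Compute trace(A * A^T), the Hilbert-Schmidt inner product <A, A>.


trace(A * A^T) = sum of squares of all entries
= 1^2 + (-5)^2 + (-3)^2 + (-1)^2
= 1 + 25 + 9 + 1
= 36

36


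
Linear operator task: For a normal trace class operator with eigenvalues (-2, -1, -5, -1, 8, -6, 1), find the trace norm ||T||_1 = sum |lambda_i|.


For a normal operator, singular values equal |eigenvalues|.
Trace norm = sum |lambda_i| = 2 + 1 + 5 + 1 + 8 + 6 + 1
= 24

24


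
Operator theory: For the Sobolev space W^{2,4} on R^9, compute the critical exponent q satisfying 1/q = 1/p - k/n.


Using the Sobolev embedding formula: 1/q = 1/p - k/n
1/q = 1/4 - 2/9 = 1/36
q = 1/(1/36) = 36

36.0000
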